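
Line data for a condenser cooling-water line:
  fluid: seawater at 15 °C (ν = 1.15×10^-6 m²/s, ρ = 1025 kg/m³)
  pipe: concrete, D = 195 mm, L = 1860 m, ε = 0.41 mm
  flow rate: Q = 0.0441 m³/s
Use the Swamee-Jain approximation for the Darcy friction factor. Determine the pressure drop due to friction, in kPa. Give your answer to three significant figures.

Δp ≈ 262 kPa

V = 4Q/(πD²) = 4·0.0441/(π·0.195²) = 1.477 m/s
Re = VD/ν = 1.477·0.195/1.15×10^-6 = 2.50×10^5 → turbulent
ε/D = 0.41/195 = 0.00210
Swamee-Jain: f = 0.02459
h_f = f(L/D)V²/(2g) = 0.02459·(1860/0.195)·1.477²/(2·9.81) = 26.07 m
Δp = ρg·h_f = 1025·9.81·26.07 = 262.1 kPa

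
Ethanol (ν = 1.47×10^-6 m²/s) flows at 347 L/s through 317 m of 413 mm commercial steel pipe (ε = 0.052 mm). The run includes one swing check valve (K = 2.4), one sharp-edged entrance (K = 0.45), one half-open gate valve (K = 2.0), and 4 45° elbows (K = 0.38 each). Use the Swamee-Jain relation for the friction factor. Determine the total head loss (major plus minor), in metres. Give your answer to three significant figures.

V = 4Q/(πD²) = 2.590 m/s; V²/2g = 0.3420 m
Re = 7.28×10^5, ε/D = 1.26×10^-4 → f = 0.01423 (Swamee-Jain)
Major: h_f = f(L/D)·V²/2g = 0.01423·767.6·0.3420 = 3.736 m
Minor: ΣK = 6.37; h_m = ΣK·V²/2g = 2.178 m
Total H_L = 3.736 + 2.178 = 5.915 m

H_L ≈ 5.91 m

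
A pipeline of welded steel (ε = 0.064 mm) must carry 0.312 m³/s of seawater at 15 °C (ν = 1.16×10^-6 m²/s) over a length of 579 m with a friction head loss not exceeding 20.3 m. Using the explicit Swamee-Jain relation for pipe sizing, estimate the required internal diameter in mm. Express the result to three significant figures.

Swamee-Jain (Type III): D = 0.66·[ε^1.25·(LQ²/(gh_f))^4.75 + ν·Q^9.4·(L/(gh_f))^5.2]^0.04
LQ²/(gh_f) = 0.2830; L/(gh_f) = 2.907
Term 1 = ε^1.25·(…)^4.75 = 1.43×10^-8; Term 2 = ν·Q^9.4·(…)^5.2 = 5.25×10^-9
D = 0.66·(1.43×10^-8 + 5.25×10^-9)^0.04 = 0.3244 m = 324 mm
Check: V = 3.77 m/s, Re = 1.06×10^6, f = 0.01470, h_f = 19.0 m ≈ 20.3 m ✓

D ≈ 324 mm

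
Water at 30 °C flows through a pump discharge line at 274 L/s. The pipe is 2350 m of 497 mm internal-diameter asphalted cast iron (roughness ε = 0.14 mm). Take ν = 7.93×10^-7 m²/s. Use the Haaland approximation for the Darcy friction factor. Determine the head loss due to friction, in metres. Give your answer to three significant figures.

V = 4Q/(πD²) = 4·0.274/(π·0.497²) = 1.412 m/s
Re = VD/ν = 1.412·0.497/7.93×10^-7 = 8.85×10^5 → turbulent
ε/D = 0.14/497 = 2.82×10^-4
Haaland: f = 0.01551
h_f = f(L/D)V²/(2g) = 0.01551·(2350/0.497)·1.412²/(2·9.81) = 7.457 m

h_f ≈ 7.46 m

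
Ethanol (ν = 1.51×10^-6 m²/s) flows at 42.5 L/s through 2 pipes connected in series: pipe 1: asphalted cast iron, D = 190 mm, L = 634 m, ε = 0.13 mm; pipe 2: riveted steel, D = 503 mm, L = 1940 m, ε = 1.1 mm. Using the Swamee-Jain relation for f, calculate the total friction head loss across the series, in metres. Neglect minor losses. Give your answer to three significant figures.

Pipe 1: V = 1.499 m/s, Re = 1.89×10^5, ε/D = 6.84×10^-4, f = 0.01993, h_1 = f(L/D)V²/2g = 7.617 m
Pipe 2: V = 0.2139 m/s, Re = 7.12×10^4, ε/D = 0.00219, f = 0.02640, h_2 = f(L/D)V²/2g = 0.2374 m
Series → Q common, losses add: H = Σh = 7.855 m

H ≈ 7.85 m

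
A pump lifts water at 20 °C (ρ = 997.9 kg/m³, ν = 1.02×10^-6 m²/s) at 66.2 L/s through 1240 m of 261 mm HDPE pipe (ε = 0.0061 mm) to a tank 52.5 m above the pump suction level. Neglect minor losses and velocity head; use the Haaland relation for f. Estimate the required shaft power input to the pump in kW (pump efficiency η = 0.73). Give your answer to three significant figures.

V = 4Q/(πD²) = 1.237 m/s; Re = 3.17×10^5; ε/D = 2.34×10^-5; f = 0.01440
h_f = f(L/D)V²/2g = 5.339 m
Total head H = z + h_f = 52.5 + 5.339 = 57.84 m
P_hyd = ρgQH = 997.9·9.81·0.0662·57.84 = 37.48 kW
P_shaft = P_hyd/η = 37.48/0.73 = 51.35 kW

P_shaft ≈ 51.3 kW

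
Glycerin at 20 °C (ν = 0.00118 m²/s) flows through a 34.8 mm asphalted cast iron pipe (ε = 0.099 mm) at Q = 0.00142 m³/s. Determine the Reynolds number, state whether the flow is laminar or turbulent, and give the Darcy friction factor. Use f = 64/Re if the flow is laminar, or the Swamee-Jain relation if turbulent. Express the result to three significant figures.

V = 4Q/(πD²) = 1.493 m/s
Re = VD/ν = 1.493·0.0348/0.00118 = 44.0
Re < 2300 → laminar → f = 64/Re = 1.454

Re ≈ 44.0; laminar; f = 64/Re ≈ 1.45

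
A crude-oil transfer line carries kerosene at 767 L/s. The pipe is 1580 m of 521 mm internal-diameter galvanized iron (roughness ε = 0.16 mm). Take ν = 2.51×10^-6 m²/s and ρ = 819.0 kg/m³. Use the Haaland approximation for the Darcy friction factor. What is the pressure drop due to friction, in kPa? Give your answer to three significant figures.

V = 4Q/(πD²) = 4·0.767/(π·0.521²) = 3.598 m/s
Re = VD/ν = 3.598·0.521/2.51×10^-6 = 7.47×10^5 → turbulent
ε/D = 0.16/521 = 3.07×10^-4
Haaland: f = 0.01586
h_f = f(L/D)V²/(2g) = 0.01586·(1580/0.521)·3.598²/(2·9.81) = 31.73 m
Δp = ρg·h_f = 819.0·9.81·31.73 = 254.9 kPa

Δp ≈ 255 kPa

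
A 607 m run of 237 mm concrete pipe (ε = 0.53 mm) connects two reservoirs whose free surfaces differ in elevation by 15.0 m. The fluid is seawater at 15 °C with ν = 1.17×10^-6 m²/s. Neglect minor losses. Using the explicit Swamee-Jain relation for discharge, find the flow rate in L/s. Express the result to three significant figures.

Q ≈ 95.5 L/s

Swamee-Jain (Type II): Q = -0.965·√(gD⁵h_f/L)·ln[ε/(3.7D) + √(3.17ν²L/(gD³h_f))]
√(gD⁵h_f/L) = √(9.81·0.237⁵·15.0/607) = 0.01346
ε/(3.7D) = 6.04×10^-4; √(3.17ν²L/(gD³h_f)) = 3.67×10^-5
Q = -0.965·0.01346·ln(6.411×10^-4) = 0.09552 m³/s
Check: V = 2.17 m/s, Re = 4.39×10^5, f = 0.02464, h_f = 15.1 m ≈ 15.0 m ✓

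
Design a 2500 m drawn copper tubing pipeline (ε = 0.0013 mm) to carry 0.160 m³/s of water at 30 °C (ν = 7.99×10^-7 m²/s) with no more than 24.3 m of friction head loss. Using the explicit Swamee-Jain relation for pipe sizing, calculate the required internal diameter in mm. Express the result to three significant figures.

D ≈ 308 mm

Swamee-Jain (Type III): D = 0.66·[ε^1.25·(LQ²/(gh_f))^4.75 + ν·Q^9.4·(L/(gh_f))^5.2]^0.04
LQ²/(gh_f) = 0.2685; L/(gh_f) = 10.49
Term 1 = ε^1.25·(…)^4.75 = 8.51×10^-11; Term 2 = ν·Q^9.4·(…)^5.2 = 5.35×10^-9
D = 0.66·(8.51×10^-11 + 5.35×10^-9)^0.04 = 0.3083 m = 308 mm
Check: V = 2.14 m/s, Re = 8.27×10^5, f = 0.01208, h_f = 22.9 m ≈ 24.3 m ✓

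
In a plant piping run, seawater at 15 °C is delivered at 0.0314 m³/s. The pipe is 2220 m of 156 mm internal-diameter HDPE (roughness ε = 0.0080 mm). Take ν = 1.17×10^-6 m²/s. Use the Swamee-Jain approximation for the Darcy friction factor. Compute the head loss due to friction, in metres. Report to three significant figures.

V = 4Q/(πD²) = 4·0.0314/(π·0.156²) = 1.643 m/s
Re = VD/ν = 1.643·0.156/1.17×10^-6 = 2.19×10^5 → turbulent
ε/D = 0.0080/156 = 5.13×10^-5
Swamee-Jain: f = 0.01574
h_f = f(L/D)V²/(2g) = 0.01574·(2220/0.156)·1.643²/(2·9.81) = 30.82 m

h_f ≈ 30.8 m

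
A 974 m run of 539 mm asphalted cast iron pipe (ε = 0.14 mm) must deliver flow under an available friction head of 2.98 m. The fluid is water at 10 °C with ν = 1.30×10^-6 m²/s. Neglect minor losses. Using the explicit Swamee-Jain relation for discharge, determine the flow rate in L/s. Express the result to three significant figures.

Swamee-Jain (Type II): Q = -0.965·√(gD⁵h_f/L)·ln[ε/(3.7D) + √(3.17ν²L/(gD³h_f))]
√(gD⁵h_f/L) = √(9.81·0.539⁵·2.98/974) = 0.03695
ε/(3.7D) = 7.02×10^-5; √(3.17ν²L/(gD³h_f)) = 3.38×10^-5
Q = -0.965·0.03695·ln(1.040×10^-4) = 0.3270 m³/s
Check: V = 1.43 m/s, Re = 5.94×10^5, f = 0.01585, h_f = 3.00 m ≈ 2.98 m ✓

Q ≈ 327 L/s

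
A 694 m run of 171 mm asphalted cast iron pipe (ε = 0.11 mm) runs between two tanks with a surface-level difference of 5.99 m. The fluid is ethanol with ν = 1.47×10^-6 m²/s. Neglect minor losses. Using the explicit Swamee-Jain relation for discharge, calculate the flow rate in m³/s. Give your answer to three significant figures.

Q ≈ 0.0275 m³/s

Swamee-Jain (Type II): Q = -0.965·√(gD⁵h_f/L)·ln[ε/(3.7D) + √(3.17ν²L/(gD³h_f))]
√(gD⁵h_f/L) = √(9.81·0.171⁵·5.99/694) = 0.003519
ε/(3.7D) = 1.74×10^-4; √(3.17ν²L/(gD³h_f)) = 1.27×10^-4
Q = -0.965·0.003519·ln(3.011×10^-4) = 0.02753 m³/s
Check: V = 1.20 m/s, Re = 1.39×10^5, f = 0.02028, h_f = 6.03 m ≈ 5.99 m ✓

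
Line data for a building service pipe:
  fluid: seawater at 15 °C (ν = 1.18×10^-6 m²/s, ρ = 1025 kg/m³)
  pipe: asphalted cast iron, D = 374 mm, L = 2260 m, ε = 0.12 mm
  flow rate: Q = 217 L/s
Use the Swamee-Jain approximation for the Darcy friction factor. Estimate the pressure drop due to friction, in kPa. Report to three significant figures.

V = 4Q/(πD²) = 4·0.217/(π·0.374²) = 1.975 m/s
Re = VD/ν = 1.975·0.374/1.18×10^-6 = 6.26×10^5 → turbulent
ε/D = 0.12/374 = 3.21×10^-4
Swamee-Jain: f = 0.01631
h_f = f(L/D)V²/(2g) = 0.01631·(2260/0.374)·1.975²/(2·9.81) = 19.60 m
Δp = ρg·h_f = 1025·9.81·19.60 = 197.1 kPa

Δp ≈ 197 kPa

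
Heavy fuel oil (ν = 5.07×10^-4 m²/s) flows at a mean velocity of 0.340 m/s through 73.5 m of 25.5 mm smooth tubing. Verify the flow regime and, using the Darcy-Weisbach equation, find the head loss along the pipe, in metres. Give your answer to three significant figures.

h_f ≈ 63.6 m

Re = VD/ν = 0.340·0.02550/5.07×10^-4 = 17.1 → laminar (Re < 2300)
f = 64/Re = 3.743
h_f = f(L/D)V²/(2g) = 3.743·(73.5/0.02550)·0.340²/(2·9.81) = 63.56 m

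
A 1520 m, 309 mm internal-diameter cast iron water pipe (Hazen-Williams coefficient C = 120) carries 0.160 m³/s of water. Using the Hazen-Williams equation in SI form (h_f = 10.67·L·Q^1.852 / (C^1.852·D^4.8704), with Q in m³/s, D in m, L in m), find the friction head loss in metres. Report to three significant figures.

h_f ≈ 23.4 m

h_f = 10.67·1520·0.160^1.852 / (120^1.852·0.309^4.8704) = 23.42 m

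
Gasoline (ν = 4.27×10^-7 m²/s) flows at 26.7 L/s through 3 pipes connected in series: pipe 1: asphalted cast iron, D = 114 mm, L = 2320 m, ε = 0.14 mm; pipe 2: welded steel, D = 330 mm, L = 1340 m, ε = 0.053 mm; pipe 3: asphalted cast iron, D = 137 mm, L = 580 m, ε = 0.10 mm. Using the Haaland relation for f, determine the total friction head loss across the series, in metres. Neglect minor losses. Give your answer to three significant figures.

Pipe 1: V = 2.616 m/s, Re = 6.98×10^5, ε/D = 0.00123, f = 0.02102, h_1 = f(L/D)V²/2g = 149.2 m
Pipe 2: V = 0.3122 m/s, Re = 2.41×10^5, ε/D = 1.61×10^-4, f = 0.01619, h_2 = f(L/D)V²/2g = 0.3264 m
Pipe 3: V = 1.811 m/s, Re = 5.81×10^5, ε/D = 7.30×10^-4, f = 0.01881, h_3 = f(L/D)V²/2g = 13.32 m
Series → Q common, losses add: H = Σh = 162.9 m

H ≈ 163 m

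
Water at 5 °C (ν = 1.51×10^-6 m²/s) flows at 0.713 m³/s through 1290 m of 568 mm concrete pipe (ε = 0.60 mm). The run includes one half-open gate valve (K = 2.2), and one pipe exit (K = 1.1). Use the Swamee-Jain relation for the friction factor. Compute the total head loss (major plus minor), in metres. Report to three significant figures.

H_L ≈ 19.9 m

V = 4Q/(πD²) = 2.814 m/s; V²/2g = 0.4036 m
Re = 1.06×10^6, ε/D = 0.00106 → f = 0.02026 (Swamee-Jain)
Major: h_f = f(L/D)·V²/2g = 0.02026·2271·0.4036 = 18.57 m
Minor: ΣK = 3.30; h_m = ΣK·V²/2g = 1.332 m
Total H_L = 18.57 + 1.332 = 19.90 m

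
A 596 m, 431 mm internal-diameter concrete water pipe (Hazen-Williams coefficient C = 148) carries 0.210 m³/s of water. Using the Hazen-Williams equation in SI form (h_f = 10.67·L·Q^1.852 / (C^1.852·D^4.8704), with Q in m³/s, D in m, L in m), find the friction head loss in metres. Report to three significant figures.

h_f = 10.67·596·0.210^1.852 / (148^1.852·0.431^4.8704) = 2.037 m

h_f ≈ 2.04 m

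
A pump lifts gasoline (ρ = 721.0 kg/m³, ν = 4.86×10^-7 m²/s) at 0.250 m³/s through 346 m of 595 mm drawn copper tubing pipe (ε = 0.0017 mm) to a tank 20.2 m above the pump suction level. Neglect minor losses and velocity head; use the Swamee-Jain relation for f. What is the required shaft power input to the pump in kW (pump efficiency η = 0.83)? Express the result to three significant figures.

P_shaft ≈ 43.6 kW

V = 4Q/(πD²) = 0.8991 m/s; Re = 1.10×10^6; ε/D = 2.86×10^-6; f = 0.01150
h_f = f(L/D)V²/2g = 0.2755 m
Total head H = z + h_f = 20.2 + 0.2755 = 20.48 m
P_hyd = ρgQH = 721.0·9.81·0.250·20.48 = 36.21 kW
P_shaft = P_hyd/η = 36.21/0.83 = 43.62 kW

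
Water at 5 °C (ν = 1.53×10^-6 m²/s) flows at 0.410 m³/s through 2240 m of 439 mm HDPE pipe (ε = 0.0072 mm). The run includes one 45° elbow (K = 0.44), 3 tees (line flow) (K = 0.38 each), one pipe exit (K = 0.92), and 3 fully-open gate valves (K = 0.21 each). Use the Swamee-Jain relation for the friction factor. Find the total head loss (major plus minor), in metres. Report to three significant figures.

H_L ≈ 24.9 m

V = 4Q/(πD²) = 2.709 m/s; V²/2g = 0.3740 m
Re = 7.77×10^5, ε/D = 1.64×10^-5 → f = 0.01246 (Swamee-Jain)
Major: h_f = f(L/D)·V²/2g = 0.01246·5103·0.3740 = 23.77 m
Minor: ΣK = 3.13; h_m = ΣK·V²/2g = 1.171 m
Total H_L = 23.77 + 1.171 = 24.94 m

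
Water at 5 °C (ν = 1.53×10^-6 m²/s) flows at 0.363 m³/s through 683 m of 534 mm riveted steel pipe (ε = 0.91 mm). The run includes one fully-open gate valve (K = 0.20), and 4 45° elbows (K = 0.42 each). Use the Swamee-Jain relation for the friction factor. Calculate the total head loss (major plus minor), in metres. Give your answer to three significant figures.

V = 4Q/(πD²) = 1.621 m/s; V²/2g = 0.1339 m
Re = 5.66×10^5, ε/D = 0.00170 → f = 0.02293 (Swamee-Jain)
Major: h_f = f(L/D)·V²/2g = 0.02293·1279·0.1339 = 3.926 m
Minor: ΣK = 1.88; h_m = ΣK·V²/2g = 0.2517 m
Total H_L = 3.926 + 0.2517 = 4.178 m

H_L ≈ 4.18 m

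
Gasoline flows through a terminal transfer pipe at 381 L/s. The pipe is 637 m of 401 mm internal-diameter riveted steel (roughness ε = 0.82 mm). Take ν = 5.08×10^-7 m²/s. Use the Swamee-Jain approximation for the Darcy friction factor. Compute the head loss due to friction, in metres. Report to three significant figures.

V = 4Q/(πD²) = 4·0.381/(π·0.401²) = 3.017 m/s
Re = VD/ν = 3.017·0.401/5.08×10^-7 = 2.38×10^6 → turbulent
ε/D = 0.82/401 = 0.00204
Swamee-Jain: f = 0.02368
h_f = f(L/D)V²/(2g) = 0.02368·(637/0.401)·3.017²/(2·9.81) = 17.45 m

h_f ≈ 17.4 m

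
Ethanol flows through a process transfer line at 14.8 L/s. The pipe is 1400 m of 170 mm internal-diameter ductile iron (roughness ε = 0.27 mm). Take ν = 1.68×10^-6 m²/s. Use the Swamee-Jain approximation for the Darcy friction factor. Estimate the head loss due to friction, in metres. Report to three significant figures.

h_f ≈ 4.47 m

V = 4Q/(πD²) = 4·0.0148/(π·0.170²) = 0.6520 m/s
Re = VD/ν = 0.6520·0.170/1.68×10^-6 = 6.60×10^4 → turbulent
ε/D = 0.27/170 = 0.00159
Swamee-Jain: f = 0.02505
h_f = f(L/D)V²/(2g) = 0.02505·(1400/0.170)·0.6520²/(2·9.81) = 4.470 m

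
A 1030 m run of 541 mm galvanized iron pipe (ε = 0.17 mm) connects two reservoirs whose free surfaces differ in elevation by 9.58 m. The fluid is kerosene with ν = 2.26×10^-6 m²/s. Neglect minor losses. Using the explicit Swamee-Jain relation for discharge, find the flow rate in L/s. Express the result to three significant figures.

Q ≈ 567 L/s

Swamee-Jain (Type II): Q = -0.965·√(gD⁵h_f/L)·ln[ε/(3.7D) + √(3.17ν²L/(gD³h_f))]
√(gD⁵h_f/L) = √(9.81·0.541⁵·9.58/1030) = 0.06503
ε/(3.7D) = 8.49×10^-5; √(3.17ν²L/(gD³h_f)) = 3.35×10^-5
Q = -0.965·0.06503·ln(1.184×10^-4) = 0.5674 m³/s
Check: V = 2.47 m/s, Re = 5.91×10^5, f = 0.01631, h_f = 9.64 m ≈ 9.58 m ✓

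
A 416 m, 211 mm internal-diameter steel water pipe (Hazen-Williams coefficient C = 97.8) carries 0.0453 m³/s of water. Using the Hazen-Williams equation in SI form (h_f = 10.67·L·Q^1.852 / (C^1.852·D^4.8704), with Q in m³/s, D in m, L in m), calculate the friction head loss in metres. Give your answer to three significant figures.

h_f ≈ 5.80 m

h_f = 10.67·416·0.0453^1.852 / (97.8^1.852·0.211^4.8704) = 5.798 m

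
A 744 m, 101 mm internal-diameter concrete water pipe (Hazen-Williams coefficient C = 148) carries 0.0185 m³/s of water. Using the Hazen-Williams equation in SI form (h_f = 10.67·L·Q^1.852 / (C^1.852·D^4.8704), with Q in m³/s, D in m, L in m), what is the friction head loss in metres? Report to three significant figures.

h_f ≈ 33.2 m

h_f = 10.67·744·0.0185^1.852 / (148^1.852·0.101^4.8704) = 33.16 m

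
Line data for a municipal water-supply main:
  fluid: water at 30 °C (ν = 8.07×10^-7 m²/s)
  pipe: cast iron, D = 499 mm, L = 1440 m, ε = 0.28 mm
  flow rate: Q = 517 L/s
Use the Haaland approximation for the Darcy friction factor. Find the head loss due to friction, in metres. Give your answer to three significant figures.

h_f ≈ 17.9 m

V = 4Q/(πD²) = 4·0.517/(π·0.499²) = 2.644 m/s
Re = VD/ν = 2.644·0.499/8.07×10^-7 = 1.63×10^6 → turbulent
ε/D = 0.28/499 = 5.61×10^-4
Haaland: f = 0.01743
h_f = f(L/D)V²/(2g) = 0.01743·(1440/0.499)·2.644²/(2·9.81) = 17.91 m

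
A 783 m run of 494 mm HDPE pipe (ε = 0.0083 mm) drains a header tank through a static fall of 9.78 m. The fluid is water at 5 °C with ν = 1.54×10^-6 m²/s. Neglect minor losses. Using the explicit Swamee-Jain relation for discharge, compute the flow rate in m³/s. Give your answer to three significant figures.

Q ≈ 0.609 m³/s

Swamee-Jain (Type II): Q = -0.965·√(gD⁵h_f/L)·ln[ε/(3.7D) + √(3.17ν²L/(gD³h_f))]
√(gD⁵h_f/L) = √(9.81·0.494⁵·9.78/783) = 0.06004
ε/(3.7D) = 4.54×10^-6; √(3.17ν²L/(gD³h_f)) = 2.26×10^-5
Q = -0.965·0.06004·ln(2.710×10^-5) = 0.6093 m³/s
Check: V = 3.18 m/s, Re = 1.02×10^6, f = 0.01198, h_f = 9.78 m ≈ 9.78 m ✓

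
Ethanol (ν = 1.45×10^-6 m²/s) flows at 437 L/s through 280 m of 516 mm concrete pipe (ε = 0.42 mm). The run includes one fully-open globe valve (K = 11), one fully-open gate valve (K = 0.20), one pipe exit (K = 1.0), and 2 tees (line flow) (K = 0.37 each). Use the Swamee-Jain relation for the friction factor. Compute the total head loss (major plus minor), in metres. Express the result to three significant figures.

V = 4Q/(πD²) = 2.090 m/s; V²/2g = 0.2226 m
Re = 7.44×10^5, ε/D = 8.14×10^-4 → f = 0.01926 (Swamee-Jain)
Major: h_f = f(L/D)·V²/2g = 0.01926·542.6·0.2226 = 2.327 m
Minor: ΣK = 12.9; h_m = ΣK·V²/2g = 2.880 m
Total H_L = 2.327 + 2.880 = 5.207 m

H_L ≈ 5.21 m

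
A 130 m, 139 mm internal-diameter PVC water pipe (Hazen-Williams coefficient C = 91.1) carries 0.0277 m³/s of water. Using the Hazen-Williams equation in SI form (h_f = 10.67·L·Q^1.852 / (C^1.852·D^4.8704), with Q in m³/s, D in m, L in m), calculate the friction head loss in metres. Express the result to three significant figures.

h_f = 10.67·130·0.0277^1.852 / (91.1^1.852·0.139^4.8704) = 6.345 m

h_f ≈ 6.34 m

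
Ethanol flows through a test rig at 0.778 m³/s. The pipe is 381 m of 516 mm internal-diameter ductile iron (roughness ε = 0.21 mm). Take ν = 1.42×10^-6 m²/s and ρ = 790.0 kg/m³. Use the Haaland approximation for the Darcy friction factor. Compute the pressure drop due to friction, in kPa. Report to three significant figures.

V = 4Q/(πD²) = 4·0.778/(π·0.516²) = 3.720 m/s
Re = VD/ν = 3.720·0.516/1.42×10^-6 = 1.35×10^6 → turbulent
ε/D = 0.21/516 = 4.07×10^-4
Haaland: f = 0.01637
h_f = f(L/D)V²/(2g) = 0.01637·(381/0.516)·3.720²/(2·9.81) = 8.526 m
Δp = ρg·h_f = 790.0·9.81·8.526 = 66.08 kPa

Δp ≈ 66.1 kPa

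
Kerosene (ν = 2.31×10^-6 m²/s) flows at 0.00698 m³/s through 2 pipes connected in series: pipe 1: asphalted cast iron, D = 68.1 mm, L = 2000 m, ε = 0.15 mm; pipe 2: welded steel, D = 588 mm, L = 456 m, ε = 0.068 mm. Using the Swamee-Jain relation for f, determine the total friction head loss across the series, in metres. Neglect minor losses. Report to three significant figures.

H ≈ 148 m

Pipe 1: V = 1.916 m/s, Re = 5.65×10^4, ε/D = 0.00220, f = 0.02694, h_1 = f(L/D)V²/2g = 148.1 m
Pipe 2: V = 0.02570 m/s, Re = 6540, ε/D = 1.16×10^-4, f = 0.03510, h_2 = f(L/D)V²/2g = 9.166×10^-4 m
Series → Q common, losses add: H = Σh = 148.1 m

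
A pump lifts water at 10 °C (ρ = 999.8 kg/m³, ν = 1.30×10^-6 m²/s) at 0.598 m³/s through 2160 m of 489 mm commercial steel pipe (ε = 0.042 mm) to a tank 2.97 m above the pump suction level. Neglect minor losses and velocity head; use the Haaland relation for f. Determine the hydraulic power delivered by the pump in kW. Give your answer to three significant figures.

V = 4Q/(πD²) = 3.184 m/s; Re = 1.20×10^6; ε/D = 8.59×10^-5; f = 0.01292
h_f = f(L/D)V²/2g = 29.49 m
Total head H = z + h_f = 2.97 + 29.49 = 32.46 m
P_hyd = ρgQH = 999.8·9.81·0.598·32.46 = 190.4 kW

P_hyd ≈ 190 kW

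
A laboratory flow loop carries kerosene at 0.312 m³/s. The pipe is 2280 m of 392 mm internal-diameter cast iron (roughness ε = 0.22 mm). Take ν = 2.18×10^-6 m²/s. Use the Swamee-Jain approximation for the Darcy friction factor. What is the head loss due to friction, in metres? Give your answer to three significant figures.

h_f ≈ 36.1 m

V = 4Q/(πD²) = 4·0.312/(π·0.392²) = 2.585 m/s
Re = VD/ν = 2.585·0.392/2.18×10^-6 = 4.65×10^5 → turbulent
ε/D = 0.22/392 = 5.61×10^-4
Swamee-Jain: f = 0.01821
h_f = f(L/D)V²/(2g) = 0.01821·(2280/0.392)·2.585²/(2·9.81) = 36.08 m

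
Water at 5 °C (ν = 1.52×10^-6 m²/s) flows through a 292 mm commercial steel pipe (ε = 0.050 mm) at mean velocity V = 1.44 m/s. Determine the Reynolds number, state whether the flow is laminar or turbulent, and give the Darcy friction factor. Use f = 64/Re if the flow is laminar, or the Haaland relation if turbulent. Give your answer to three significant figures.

Re = VD/ν = 1.440·0.292/1.52×10^-6 = 2.77×10^5
Re > 4000 → turbulent; ε/D = 1.71×10^-4
Haaland: f = 0.01599

Re ≈ 2.77×10^5; turbulent; f ≈ 0.0160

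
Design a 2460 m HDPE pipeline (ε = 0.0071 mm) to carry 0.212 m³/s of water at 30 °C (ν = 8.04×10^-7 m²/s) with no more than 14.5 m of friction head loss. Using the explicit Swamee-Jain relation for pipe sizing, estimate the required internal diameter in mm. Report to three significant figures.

D ≈ 382 mm

Swamee-Jain (Type III): D = 0.66·[ε^1.25·(LQ²/(gh_f))^4.75 + ν·Q^9.4·(L/(gh_f))^5.2]^0.04
LQ²/(gh_f) = 0.7773; L/(gh_f) = 17.29
Term 1 = ε^1.25·(…)^4.75 = 1.11×10^-7; Term 2 = ν·Q^9.4·(…)^5.2 = 1.02×10^-6
D = 0.66·(1.11×10^-7 + 1.02×10^-6)^0.04 = 0.3817 m = 382 mm
Check: V = 1.85 m/s, Re = 8.80×10^5, f = 0.01227, h_f = 13.8 m ≈ 14.5 m ✓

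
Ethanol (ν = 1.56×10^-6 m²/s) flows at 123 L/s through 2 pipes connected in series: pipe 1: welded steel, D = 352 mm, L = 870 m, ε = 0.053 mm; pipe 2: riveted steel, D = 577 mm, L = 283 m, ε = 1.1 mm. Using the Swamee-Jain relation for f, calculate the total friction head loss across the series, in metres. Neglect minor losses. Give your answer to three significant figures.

H ≈ 3.35 m

Pipe 1: V = 1.264 m/s, Re = 2.85×10^5, ε/D = 1.51×10^-4, f = 0.01600, h_1 = f(L/D)V²/2g = 3.219 m
Pipe 2: V = 0.4704 m/s, Re = 1.74×10^5, ε/D = 0.00191, f = 0.02436, h_2 = f(L/D)V²/2g = 0.1347 m
Series → Q common, losses add: H = Σh = 3.354 m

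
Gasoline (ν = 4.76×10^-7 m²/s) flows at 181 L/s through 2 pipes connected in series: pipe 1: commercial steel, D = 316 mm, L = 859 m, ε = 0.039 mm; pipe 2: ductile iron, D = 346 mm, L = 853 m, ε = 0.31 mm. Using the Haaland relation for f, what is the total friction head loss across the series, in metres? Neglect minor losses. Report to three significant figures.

H ≈ 18.8 m

Pipe 1: V = 2.308 m/s, Re = 1.53×10^6, ε/D = 1.23×10^-4, f = 0.01330, h_1 = f(L/D)V²/2g = 9.816 m
Pipe 2: V = 1.925 m/s, Re = 1.40×10^6, ε/D = 8.96×10^-4, f = 0.01937, h_2 = f(L/D)V²/2g = 9.018 m
Series → Q common, losses add: H = Σh = 18.83 m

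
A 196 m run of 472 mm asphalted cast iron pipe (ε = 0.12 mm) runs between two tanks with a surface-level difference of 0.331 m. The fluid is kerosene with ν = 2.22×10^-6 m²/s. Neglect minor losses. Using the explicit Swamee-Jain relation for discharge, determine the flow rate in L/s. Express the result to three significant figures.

Swamee-Jain (Type II): Q = -0.965·√(gD⁵h_f/L)·ln[ε/(3.7D) + √(3.17ν²L/(gD³h_f))]
√(gD⁵h_f/L) = √(9.81·0.472⁵·0.331/196) = 0.01970
ε/(3.7D) = 6.87×10^-5; √(3.17ν²L/(gD³h_f)) = 9.47×10^-5
Q = -0.965·0.01970·ln(1.634×10^-4) = 0.1658 m³/s
Check: V = 0.947 m/s, Re = 2.01×10^5, f = 0.01748, h_f = 0.332 m ≈ 0.331 m ✓

Q ≈ 166 L/s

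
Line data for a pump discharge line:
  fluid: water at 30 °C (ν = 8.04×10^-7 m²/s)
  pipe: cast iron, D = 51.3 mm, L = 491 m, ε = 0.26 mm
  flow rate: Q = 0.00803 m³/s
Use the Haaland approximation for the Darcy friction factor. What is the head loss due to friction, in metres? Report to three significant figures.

V = 4Q/(πD²) = 4·0.00803/(π·0.0513²) = 3.885 m/s
Re = VD/ν = 3.885·0.0513/8.04×10^-7 = 2.48×10^5 → turbulent
ε/D = 0.26/51.3 = 0.00507
Haaland: f = 0.03090
h_f = f(L/D)V²/(2g) = 0.03090·(491/0.0513)·3.885²/(2·9.81) = 227.5 m

h_f ≈ 228 m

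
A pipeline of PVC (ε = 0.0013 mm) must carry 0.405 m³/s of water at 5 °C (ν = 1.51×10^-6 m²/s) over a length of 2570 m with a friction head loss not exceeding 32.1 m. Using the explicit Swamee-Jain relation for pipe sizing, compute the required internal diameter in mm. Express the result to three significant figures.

Swamee-Jain (Type III): D = 0.66·[ε^1.25·(LQ²/(gh_f))^4.75 + ν·Q^9.4·(L/(gh_f))^5.2]^0.04
LQ²/(gh_f) = 1.339; L/(gh_f) = 8.161
Term 1 = ε^1.25·(…)^4.75 = 1.75×10^-7; Term 2 = ν·Q^9.4·(…)^5.2 = 1.70×10^-5
D = 0.66·(1.75×10^-7 + 1.70×10^-5)^0.04 = 0.4255 m = 426 mm
Check: V = 2.85 m/s, Re = 8.03×10^5, f = 0.01212, h_f = 30.2 m ≈ 32.1 m ✓

D ≈ 426 mm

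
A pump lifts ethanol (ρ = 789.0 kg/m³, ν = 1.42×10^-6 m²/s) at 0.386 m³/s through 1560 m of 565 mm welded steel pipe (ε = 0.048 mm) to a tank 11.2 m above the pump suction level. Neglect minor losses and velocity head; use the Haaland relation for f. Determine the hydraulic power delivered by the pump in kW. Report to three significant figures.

P_hyd ≈ 47.2 kW

V = 4Q/(πD²) = 1.540 m/s; Re = 6.13×10^5; ε/D = 8.50×10^-5; f = 0.01376
h_f = f(L/D)V²/2g = 4.589 m
Total head H = z + h_f = 11.2 + 4.589 = 15.79 m
P_hyd = ρgQH = 789.0·9.81·0.386·15.79 = 47.17 kW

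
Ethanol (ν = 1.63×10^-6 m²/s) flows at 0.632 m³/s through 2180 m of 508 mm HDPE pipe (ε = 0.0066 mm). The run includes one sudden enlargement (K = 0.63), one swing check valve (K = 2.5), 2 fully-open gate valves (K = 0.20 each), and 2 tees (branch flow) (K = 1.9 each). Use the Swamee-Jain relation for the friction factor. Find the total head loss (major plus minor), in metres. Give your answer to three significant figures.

H_L ≈ 29.1 m

V = 4Q/(πD²) = 3.118 m/s; V²/2g = 0.4956 m
Re = 9.72×10^5, ε/D = 1.30×10^-5 → f = 0.01197 (Swamee-Jain)
Major: h_f = f(L/D)·V²/2g = 0.01197·4291·0.4956 = 25.46 m
Minor: ΣK = 7.33; h_m = ΣK·V²/2g = 3.632 m
Total H_L = 25.46 + 3.632 = 29.10 m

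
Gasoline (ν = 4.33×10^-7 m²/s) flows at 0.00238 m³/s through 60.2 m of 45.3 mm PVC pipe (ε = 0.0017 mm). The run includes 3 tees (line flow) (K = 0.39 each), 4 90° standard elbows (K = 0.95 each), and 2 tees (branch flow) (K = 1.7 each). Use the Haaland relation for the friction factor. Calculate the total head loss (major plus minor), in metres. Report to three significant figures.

V = 4Q/(πD²) = 1.477 m/s; V²/2g = 0.1111 m
Re = 1.54×10^5, ε/D = 3.75×10^-5 → f = 0.01651 (Haaland)
Major: h_f = f(L/D)·V²/2g = 0.01651·1329·0.1111 = 2.439 m
Minor: ΣK = 8.37; h_m = ΣK·V²/2g = 0.9303 m
Total H_L = 2.439 + 0.9303 = 3.369 m

H_L ≈ 3.37 m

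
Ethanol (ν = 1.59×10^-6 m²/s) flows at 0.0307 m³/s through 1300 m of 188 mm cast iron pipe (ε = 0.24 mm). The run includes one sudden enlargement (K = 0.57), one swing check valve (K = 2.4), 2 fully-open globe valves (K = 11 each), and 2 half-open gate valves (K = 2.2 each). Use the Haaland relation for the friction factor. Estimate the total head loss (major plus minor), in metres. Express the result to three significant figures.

V = 4Q/(πD²) = 1.106 m/s; V²/2g = 0.06234 m
Re = 1.31×10^5, ε/D = 0.00128 → f = 0.02246 (Haaland)
Major: h_f = f(L/D)·V²/2g = 0.02246·6915·0.06234 = 9.682 m
Minor: ΣK = 29.4; h_m = ΣK·V²/2g = 1.831 m
Total H_L = 9.682 + 1.831 = 11.51 m

H_L ≈ 11.5 m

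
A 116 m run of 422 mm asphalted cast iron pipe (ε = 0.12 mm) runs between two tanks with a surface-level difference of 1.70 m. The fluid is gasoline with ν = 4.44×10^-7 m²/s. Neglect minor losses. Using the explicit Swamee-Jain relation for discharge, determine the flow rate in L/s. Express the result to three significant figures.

Swamee-Jain (Type II): Q = -0.965·√(gD⁵h_f/L)·ln[ε/(3.7D) + √(3.17ν²L/(gD³h_f))]
√(gD⁵h_f/L) = √(9.81·0.422⁵·1.70/116) = 0.04386
ε/(3.7D) = 7.69×10^-5; √(3.17ν²L/(gD³h_f)) = 7.61×10^-6
Q = -0.965·0.04386·ln(8.446×10^-5) = 0.3970 m³/s
Check: V = 2.84 m/s, Re = 2.70×10^6, f = 0.01513, h_f = 1.71 m ≈ 1.70 m ✓

Q ≈ 397 L/s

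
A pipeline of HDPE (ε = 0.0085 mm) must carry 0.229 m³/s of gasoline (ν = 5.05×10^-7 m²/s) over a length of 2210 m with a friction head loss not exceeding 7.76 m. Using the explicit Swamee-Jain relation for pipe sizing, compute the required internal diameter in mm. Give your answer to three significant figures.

D ≈ 431 mm

Swamee-Jain (Type III): D = 0.66·[ε^1.25·(LQ²/(gh_f))^4.75 + ν·Q^9.4·(L/(gh_f))^5.2]^0.04
LQ²/(gh_f) = 1.522; L/(gh_f) = 29.03
Term 1 = ε^1.25·(…)^4.75 = 3.38×10^-6; Term 2 = ν·Q^9.4·(…)^5.2 = 1.96×10^-5
D = 0.66·(3.38×10^-6 + 1.96×10^-5)^0.04 = 0.4305 m = 431 mm
Check: V = 1.57 m/s, Re = 1.34×10^6, f = 0.01161, h_f = 7.52 m ≈ 7.76 m ✓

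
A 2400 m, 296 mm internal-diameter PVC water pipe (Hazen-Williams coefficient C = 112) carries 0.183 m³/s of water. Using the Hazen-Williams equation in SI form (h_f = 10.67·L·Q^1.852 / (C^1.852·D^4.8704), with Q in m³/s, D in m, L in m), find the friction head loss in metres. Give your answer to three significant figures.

h_f ≈ 66.4 m

h_f = 10.67·2400·0.183^1.852 / (112^1.852·0.296^4.8704) = 66.42 m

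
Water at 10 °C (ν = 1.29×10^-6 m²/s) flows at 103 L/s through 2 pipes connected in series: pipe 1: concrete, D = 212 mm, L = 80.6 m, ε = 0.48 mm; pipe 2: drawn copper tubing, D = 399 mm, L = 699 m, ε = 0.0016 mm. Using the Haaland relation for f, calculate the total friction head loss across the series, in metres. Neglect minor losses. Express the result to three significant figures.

H ≈ 4.95 m

Pipe 1: V = 2.918 m/s, Re = 4.80×10^5, ε/D = 0.00226, f = 0.02457, h_1 = f(L/D)V²/2g = 4.054 m
Pipe 2: V = 0.8238 m/s, Re = 2.55×10^5, ε/D = 4.01×10^-6, f = 0.01482, h_2 = f(L/D)V²/2g = 0.8980 m
Series → Q common, losses add: H = Σh = 4.952 m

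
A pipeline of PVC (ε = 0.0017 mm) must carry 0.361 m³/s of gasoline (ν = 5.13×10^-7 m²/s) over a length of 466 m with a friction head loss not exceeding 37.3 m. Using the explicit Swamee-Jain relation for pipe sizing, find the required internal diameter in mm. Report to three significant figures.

Swamee-Jain (Type III): D = 0.66·[ε^1.25·(LQ²/(gh_f))^4.75 + ν·Q^9.4·(L/(gh_f))^5.2]^0.04
LQ²/(gh_f) = 0.1660; L/(gh_f) = 1.274
Term 1 = ε^1.25·(…)^4.75 = 1.21×10^-11; Term 2 = ν·Q^9.4·(…)^5.2 = 1.25×10^-10
D = 0.66·(1.21×10^-11 + 1.25×10^-10)^0.04 = 0.2661 m = 266 mm
Check: V = 6.49 m/s, Re = 3.37×10^6, f = 0.009891, h_f = 37.2 m ≈ 37.3 m ✓

D ≈ 266 mm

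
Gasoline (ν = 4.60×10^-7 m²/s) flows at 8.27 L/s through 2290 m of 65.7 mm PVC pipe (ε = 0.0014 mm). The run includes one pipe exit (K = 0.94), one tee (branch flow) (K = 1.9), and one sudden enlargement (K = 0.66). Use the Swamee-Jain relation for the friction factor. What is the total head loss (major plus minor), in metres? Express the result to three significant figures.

V = 4Q/(πD²) = 2.439 m/s; V²/2g = 0.3033 m
Re = 3.48×10^5, ε/D = 2.13×10^-5 → f = 0.01425 (Swamee-Jain)
Major: h_f = f(L/D)·V²/2g = 0.01425·34855·0.3033 = 150.6 m
Minor: ΣK = 3.50; h_m = ΣK·V²/2g = 1.062 m
Total H_L = 150.6 + 1.062 = 151.7 m

H_L ≈ 152 m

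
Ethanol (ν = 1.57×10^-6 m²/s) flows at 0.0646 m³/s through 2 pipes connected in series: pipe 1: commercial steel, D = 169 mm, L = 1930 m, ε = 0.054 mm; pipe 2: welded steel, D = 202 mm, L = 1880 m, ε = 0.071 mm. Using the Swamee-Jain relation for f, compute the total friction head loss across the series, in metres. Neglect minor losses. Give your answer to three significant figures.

H ≈ 117 m

Pipe 1: V = 2.880 m/s, Re = 3.10×10^5, ε/D = 3.20×10^-4, f = 0.01715, h_1 = f(L/D)V²/2g = 82.77 m
Pipe 2: V = 2.016 m/s, Re = 2.59×10^5, ε/D = 3.51×10^-4, f = 0.01764, h_2 = f(L/D)V²/2g = 34.00 m
Series → Q common, losses add: H = Σh = 116.8 m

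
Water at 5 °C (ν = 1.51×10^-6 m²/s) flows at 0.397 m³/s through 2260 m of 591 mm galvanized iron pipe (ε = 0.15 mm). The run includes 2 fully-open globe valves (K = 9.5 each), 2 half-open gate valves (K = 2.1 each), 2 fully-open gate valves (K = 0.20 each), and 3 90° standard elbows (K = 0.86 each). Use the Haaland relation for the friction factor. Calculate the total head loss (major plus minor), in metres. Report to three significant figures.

V = 4Q/(πD²) = 1.447 m/s; V²/2g = 0.1067 m
Re = 5.66×10^5, ε/D = 2.54×10^-4 → f = 0.01564 (Haaland)
Major: h_f = f(L/D)·V²/2g = 0.01564·3824·0.1067 = 6.383 m
Minor: ΣK = 26.2; h_m = ΣK·V²/2g = 2.795 m
Total H_L = 6.383 + 2.795 = 9.178 m

H_L ≈ 9.18 m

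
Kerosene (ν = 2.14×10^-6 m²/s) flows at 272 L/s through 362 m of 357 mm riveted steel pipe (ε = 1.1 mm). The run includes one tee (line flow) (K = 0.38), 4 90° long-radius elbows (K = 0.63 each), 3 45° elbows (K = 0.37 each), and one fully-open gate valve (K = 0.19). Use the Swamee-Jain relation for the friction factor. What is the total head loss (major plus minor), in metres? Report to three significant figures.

V = 4Q/(πD²) = 2.717 m/s; V²/2g = 0.3763 m
Re = 4.53×10^5, ε/D = 0.00308 → f = 0.02677 (Swamee-Jain)
Major: h_f = f(L/D)·V²/2g = 0.02677·1014·0.3763 = 10.22 m
Minor: ΣK = 4.20; h_m = ΣK·V²/2g = 1.581 m
Total H_L = 10.22 + 1.581 = 11.80 m

H_L ≈ 11.8 m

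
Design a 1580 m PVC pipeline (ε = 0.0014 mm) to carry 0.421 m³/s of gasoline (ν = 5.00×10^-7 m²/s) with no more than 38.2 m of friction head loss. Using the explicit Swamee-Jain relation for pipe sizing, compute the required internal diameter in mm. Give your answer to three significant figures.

D ≈ 361 mm

Swamee-Jain (Type III): D = 0.66·[ε^1.25·(LQ²/(gh_f))^4.75 + ν·Q^9.4·(L/(gh_f))^5.2]^0.04
LQ²/(gh_f) = 0.7473; L/(gh_f) = 4.216
Term 1 = ε^1.25·(…)^4.75 = 1.21×10^-8; Term 2 = ν·Q^9.4·(…)^5.2 = 2.61×10^-7
D = 0.66·(1.21×10^-8 + 2.61×10^-7)^0.04 = 0.3606 m = 361 mm
Check: V = 4.12 m/s, Re = 2.97×10^6, f = 0.009933, h_f = 37.7 m ≈ 38.2 m ✓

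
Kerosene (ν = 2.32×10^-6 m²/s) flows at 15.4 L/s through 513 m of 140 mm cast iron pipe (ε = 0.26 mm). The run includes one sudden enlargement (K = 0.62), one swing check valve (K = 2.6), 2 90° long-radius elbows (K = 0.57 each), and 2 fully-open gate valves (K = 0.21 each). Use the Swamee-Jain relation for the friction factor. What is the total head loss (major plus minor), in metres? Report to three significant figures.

H_L ≈ 5.10 m

V = 4Q/(πD²) = 1.000 m/s; V²/2g = 0.05101 m
Re = 6.04×10^4, ε/D = 0.00186 → f = 0.02595 (Swamee-Jain)
Major: h_f = f(L/D)·V²/2g = 0.02595·3664·0.05101 = 4.851 m
Minor: ΣK = 4.78; h_m = ΣK·V²/2g = 0.2438 m
Total H_L = 4.851 + 0.2438 = 5.095 m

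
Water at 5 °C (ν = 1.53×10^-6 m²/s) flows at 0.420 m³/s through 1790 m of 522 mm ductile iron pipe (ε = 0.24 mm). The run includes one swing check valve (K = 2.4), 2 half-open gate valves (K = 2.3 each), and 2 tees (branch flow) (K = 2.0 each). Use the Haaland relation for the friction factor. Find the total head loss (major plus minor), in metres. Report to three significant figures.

V = 4Q/(πD²) = 1.963 m/s; V²/2g = 0.1963 m
Re = 6.70×10^5, ε/D = 4.60×10^-4 → f = 0.01710 (Haaland)
Major: h_f = f(L/D)·V²/2g = 0.01710·3429·0.1963 = 11.51 m
Minor: ΣK = 11.0; h_m = ΣK·V²/2g = 2.159 m
Total H_L = 11.51 + 2.159 = 13.67 m

H_L ≈ 13.7 m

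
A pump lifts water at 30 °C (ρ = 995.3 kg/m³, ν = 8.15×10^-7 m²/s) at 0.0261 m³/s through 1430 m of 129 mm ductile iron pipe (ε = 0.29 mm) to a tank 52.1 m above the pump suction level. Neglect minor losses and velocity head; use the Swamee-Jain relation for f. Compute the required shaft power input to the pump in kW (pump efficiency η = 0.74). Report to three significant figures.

V = 4Q/(πD²) = 1.997 m/s; Re = 3.16×10^5; ε/D = 0.00225; f = 0.02484
h_f = f(L/D)V²/2g = 55.96 m
Total head H = z + h_f = 52.1 + 55.96 = 108.1 m
P_hyd = ρgQH = 995.3·9.81·0.0261·108.1 = 27.54 kW
P_shaft = P_hyd/η = 27.54/0.74 = 37.21 kW

P_shaft ≈ 37.2 kW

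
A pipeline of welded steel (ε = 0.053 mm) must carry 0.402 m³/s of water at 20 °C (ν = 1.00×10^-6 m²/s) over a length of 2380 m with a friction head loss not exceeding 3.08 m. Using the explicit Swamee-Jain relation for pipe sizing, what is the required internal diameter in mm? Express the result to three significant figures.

D ≈ 681 mm

Swamee-Jain (Type III): D = 0.66·[ε^1.25·(LQ²/(gh_f))^4.75 + ν·Q^9.4·(L/(gh_f))^5.2]^0.04
LQ²/(gh_f) = 12.73; L/(gh_f) = 78.77
Term 1 = ε^1.25·(…)^4.75 = 0.800; Term 2 = ν·Q^9.4·(…)^5.2 = 1.38
D = 0.66·(0.800 + 1.38)^0.04 = 0.6809 m = 681 mm
Check: V = 1.10 m/s, Re = 7.52×10^5, f = 0.01355, h_f = 2.94 m ≈ 3.08 m ✓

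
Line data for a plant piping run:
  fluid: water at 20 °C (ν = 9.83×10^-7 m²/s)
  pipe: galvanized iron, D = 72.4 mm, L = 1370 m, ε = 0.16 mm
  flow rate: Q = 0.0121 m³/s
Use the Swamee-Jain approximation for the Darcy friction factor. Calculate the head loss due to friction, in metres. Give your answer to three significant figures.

V = 4Q/(πD²) = 4·0.0121/(π·0.0724²) = 2.939 m/s
Re = VD/ν = 2.939·0.0724/9.83×10^-7 = 2.16×10^5 → turbulent
ε/D = 0.16/72.4 = 0.00221
Swamee-Jain: f = 0.02500
h_f = f(L/D)V²/(2g) = 0.02500·(1370/0.0724)·2.939²/(2·9.81) = 208.3 m

h_f ≈ 208 m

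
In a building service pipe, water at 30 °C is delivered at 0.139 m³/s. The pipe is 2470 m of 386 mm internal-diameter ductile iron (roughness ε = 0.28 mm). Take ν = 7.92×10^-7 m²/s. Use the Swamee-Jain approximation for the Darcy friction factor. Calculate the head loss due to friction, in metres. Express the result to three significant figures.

h_f ≈ 8.72 m

V = 4Q/(πD²) = 4·0.139/(π·0.386²) = 1.188 m/s
Re = VD/ν = 1.188·0.386/7.92×10^-7 = 5.79×10^5 → turbulent
ε/D = 0.28/386 = 7.25×10^-4
Swamee-Jain: f = 0.01895
h_f = f(L/D)V²/(2g) = 0.01895·(2470/0.386)·1.188²/(2·9.81) = 8.722 m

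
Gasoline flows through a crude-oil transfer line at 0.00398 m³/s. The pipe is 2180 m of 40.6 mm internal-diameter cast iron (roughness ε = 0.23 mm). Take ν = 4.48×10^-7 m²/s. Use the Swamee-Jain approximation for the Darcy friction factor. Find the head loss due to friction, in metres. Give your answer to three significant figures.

h_f ≈ 828 m

V = 4Q/(πD²) = 4·0.00398/(π·0.0406²) = 3.074 m/s
Re = VD/ν = 3.074·0.0406/4.48×10^-7 = 2.79×10^5 → turbulent
ε/D = 0.23/40.6 = 0.00567
Swamee-Jain: f = 0.03200
h_f = f(L/D)V²/(2g) = 0.03200·(2180/0.0406)·3.074²/(2·9.81) = 827.7 m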